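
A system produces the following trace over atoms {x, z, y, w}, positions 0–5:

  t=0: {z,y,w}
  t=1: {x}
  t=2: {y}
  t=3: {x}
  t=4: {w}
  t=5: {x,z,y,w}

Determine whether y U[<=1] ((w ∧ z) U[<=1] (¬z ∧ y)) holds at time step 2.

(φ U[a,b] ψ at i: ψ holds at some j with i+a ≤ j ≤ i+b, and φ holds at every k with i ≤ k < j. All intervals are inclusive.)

Holds

Need some j in [2,3] with ((w ∧ z) U[<=1] (¬z ∧ y)), and y at every k in [2,j-1].
  j=2: ((w ∧ z) U[<=1] (¬z ∧ y)) holds; no prefix to check → satisfied.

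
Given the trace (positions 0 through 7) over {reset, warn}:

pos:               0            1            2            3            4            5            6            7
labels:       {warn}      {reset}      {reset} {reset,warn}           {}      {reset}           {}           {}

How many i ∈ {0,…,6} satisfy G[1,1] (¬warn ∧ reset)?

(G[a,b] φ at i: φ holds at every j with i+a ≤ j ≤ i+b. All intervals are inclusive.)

3

Evaluate at each i in [0,6]:
  i=0: ✓ (all of [1,1])
  i=1: ✓ (all of [2,2])
  i=2: ✗ (fails at j=3)
  i=3: ✗ (fails at j=4)
  i=4: ✓ (all of [5,5])
  i=5: ✗ (fails at j=6)
  i=6: ✗ (fails at j=7)
Positions where it holds: {0, 1, 4} → 3.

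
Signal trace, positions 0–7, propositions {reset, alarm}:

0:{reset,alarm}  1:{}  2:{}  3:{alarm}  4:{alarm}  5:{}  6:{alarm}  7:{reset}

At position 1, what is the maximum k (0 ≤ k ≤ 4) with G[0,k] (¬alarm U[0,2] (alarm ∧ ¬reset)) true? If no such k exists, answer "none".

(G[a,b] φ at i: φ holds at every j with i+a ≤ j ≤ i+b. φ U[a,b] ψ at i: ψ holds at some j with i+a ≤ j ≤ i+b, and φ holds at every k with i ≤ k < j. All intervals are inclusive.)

(¬alarm U[0,2] (alarm ∧ ¬reset)) must hold from j=1 onward; find where it first fails.
  j=1: holds
  j=2: holds
  j=3: holds
  j=4: holds
  j=5: holds
Holds through j=5; largest k = 4.

4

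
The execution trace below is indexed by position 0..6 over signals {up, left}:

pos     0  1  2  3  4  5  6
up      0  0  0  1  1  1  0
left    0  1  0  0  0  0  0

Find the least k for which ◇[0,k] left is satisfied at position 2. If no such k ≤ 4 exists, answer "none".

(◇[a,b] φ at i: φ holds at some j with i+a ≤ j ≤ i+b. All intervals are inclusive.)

Scan j = 2,3,… for left:
  j=2: fails
  j=3: fails
  j=4: fails
  j=5: fails
  j=6: fails
No j in [2,6] satisfies it → none.

none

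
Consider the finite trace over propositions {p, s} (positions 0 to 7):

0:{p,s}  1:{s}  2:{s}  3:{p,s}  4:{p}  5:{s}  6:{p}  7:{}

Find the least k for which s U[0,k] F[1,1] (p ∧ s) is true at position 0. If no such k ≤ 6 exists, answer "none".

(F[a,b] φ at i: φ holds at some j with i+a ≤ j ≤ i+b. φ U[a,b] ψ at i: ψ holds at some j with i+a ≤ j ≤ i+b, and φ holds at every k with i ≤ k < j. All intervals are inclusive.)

2

Need earliest j ≥ 0 with F[1,1] (p ∧ s), and s at every k in [0,j-1].
  j=0: rhs fails.
  j=1: rhs fails.
  j=2: rhs holds; lhs holds on [0,1]. k = 2.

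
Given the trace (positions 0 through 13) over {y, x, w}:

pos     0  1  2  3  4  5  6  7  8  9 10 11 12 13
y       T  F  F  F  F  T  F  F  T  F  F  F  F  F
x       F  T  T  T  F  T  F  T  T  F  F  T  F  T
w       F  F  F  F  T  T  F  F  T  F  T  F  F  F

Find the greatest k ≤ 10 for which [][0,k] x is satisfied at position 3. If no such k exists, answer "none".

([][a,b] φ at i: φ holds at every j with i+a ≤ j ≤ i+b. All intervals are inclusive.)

x must hold from j=3 onward; find where it first fails.
  j=3: holds
  j=4: fails
Holds on [3,3], so largest k = 0.

0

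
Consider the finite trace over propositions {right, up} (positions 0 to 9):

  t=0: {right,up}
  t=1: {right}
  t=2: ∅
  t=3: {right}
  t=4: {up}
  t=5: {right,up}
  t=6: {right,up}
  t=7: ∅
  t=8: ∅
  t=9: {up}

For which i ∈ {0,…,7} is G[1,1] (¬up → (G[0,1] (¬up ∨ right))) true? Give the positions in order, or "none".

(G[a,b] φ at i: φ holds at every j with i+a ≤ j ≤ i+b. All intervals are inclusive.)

0, 1, 3, 4, 5, 6

Evaluate at each i in [0,7]:
  i=0: ✓ (all of [1,1])
  i=1: ✓ (all of [2,2])
  i=2: ✗ (fails at j=3)
  i=3: ✓ (all of [4,4])
  i=4: ✓ (all of [5,5])
  i=5: ✓ (all of [6,6])
  i=6: ✓ (all of [7,7])
  i=7: ✗ (fails at j=8)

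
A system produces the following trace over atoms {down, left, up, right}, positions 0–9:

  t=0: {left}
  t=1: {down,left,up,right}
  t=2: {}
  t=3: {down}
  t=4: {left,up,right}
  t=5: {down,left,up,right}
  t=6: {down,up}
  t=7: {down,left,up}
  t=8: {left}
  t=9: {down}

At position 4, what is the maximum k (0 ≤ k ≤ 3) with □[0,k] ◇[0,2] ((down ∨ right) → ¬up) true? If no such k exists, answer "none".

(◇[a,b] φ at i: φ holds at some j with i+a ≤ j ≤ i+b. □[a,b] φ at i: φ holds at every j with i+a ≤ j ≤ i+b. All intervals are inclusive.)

none

◇[0,2] ((down ∨ right) → ¬up) must hold from j=4 onward; find where it first fails.
  j=4: fails → no k works.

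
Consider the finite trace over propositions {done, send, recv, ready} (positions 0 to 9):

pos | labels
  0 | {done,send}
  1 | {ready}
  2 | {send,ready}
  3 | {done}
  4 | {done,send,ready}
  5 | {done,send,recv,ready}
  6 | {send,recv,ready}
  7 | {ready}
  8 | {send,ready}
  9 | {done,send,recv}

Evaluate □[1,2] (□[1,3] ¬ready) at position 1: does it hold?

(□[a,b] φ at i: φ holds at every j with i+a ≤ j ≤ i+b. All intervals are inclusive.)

No

Check □[1,3] ¬ready at every j in [2,3]:
  j=2: fails at 4
  j=3: fails at 4
Fails at j=2 → formula fails.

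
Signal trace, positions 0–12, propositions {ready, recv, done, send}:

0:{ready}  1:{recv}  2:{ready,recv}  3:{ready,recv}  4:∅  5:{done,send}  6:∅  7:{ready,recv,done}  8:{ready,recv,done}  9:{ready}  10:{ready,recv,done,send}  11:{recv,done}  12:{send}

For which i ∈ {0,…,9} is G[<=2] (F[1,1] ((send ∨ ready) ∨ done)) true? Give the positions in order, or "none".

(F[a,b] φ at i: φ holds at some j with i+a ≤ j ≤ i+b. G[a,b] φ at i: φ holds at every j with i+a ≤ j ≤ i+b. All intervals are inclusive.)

6, 7, 8, 9

Evaluate at each i in [0,9]:
  i=0: ✗ (fails at j=0)
  i=1: ✗ (fails at j=3)
  i=2: ✗ (fails at j=3)
  i=3: ✗ (fails at j=3)
  i=4: ✗ (fails at j=5)
  i=5: ✗ (fails at j=5)
  i=6: ✓ (all of [6,8])
  i=7: ✓ (all of [7,9])
  i=8: ✓ (all of [8,10])
  i=9: ✓ (all of [9,11])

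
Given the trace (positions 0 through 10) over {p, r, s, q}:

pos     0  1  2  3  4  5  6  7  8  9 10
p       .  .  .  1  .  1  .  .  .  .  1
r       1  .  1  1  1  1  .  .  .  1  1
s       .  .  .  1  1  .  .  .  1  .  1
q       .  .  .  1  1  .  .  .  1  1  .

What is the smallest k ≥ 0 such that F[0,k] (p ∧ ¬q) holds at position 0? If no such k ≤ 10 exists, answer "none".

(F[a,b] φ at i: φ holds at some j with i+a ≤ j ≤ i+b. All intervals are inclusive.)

Scan j = 0,1,… for (p ∧ ¬q):
  j=0: fails
  j=1: fails
  j=2: fails
  j=3: fails
  j=4: fails
  j=5: holds
First hit at j=5, so smallest k = 5-0 = 5.

5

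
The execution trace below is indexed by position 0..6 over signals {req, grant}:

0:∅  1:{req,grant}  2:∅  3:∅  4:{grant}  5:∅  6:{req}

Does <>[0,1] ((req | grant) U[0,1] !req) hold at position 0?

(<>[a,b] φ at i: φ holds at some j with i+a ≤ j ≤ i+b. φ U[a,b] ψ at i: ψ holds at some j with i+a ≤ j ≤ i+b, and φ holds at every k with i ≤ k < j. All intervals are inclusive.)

Check ((req | grant) U[0,1] !req) at each j in [0,1]:
  j=0: holds
  j=1: holds
Found at j=0 → formula holds.

Yes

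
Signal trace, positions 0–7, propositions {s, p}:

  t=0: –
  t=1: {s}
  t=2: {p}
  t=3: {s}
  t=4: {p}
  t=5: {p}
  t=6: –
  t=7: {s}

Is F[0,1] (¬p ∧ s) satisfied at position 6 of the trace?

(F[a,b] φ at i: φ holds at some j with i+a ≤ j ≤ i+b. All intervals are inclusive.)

Check (¬p ∧ s) at each j in [6,7]:
  j=6: false
  j=7: true
Found at j=7 → formula holds.

True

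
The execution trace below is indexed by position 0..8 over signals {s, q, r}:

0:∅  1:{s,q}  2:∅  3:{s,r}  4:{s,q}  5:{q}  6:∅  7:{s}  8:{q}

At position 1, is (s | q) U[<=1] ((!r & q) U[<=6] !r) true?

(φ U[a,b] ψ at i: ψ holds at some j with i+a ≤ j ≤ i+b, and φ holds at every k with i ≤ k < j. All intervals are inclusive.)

Need some j in [1,2] with ((!r & q) U[<=6] !r), and (s | q) at every k in [1,j-1].
  j=1: ((!r & q) U[<=6] !r) holds; no prefix to check → satisfied.

Holds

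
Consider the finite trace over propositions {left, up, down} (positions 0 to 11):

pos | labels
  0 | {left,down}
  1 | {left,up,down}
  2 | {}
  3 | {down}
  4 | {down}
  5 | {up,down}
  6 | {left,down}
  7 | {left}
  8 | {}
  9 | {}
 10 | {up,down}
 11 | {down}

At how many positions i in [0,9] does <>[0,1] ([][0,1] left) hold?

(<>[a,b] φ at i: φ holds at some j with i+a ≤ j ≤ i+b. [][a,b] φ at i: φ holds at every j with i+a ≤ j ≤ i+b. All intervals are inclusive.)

3

Evaluate at each i in [0,9]:
  i=0: ✓ (witness j=0)
  i=1: ✗ (none in [1,2])
  i=2: ✗ (none in [2,3])
  i=3: ✗ (none in [3,4])
  i=4: ✗ (none in [4,5])
  i=5: ✓ (witness j=6)
  i=6: ✓ (witness j=6)
  i=7: ✗ (none in [7,8])
  i=8: ✗ (none in [8,9])
  i=9: ✗ (none in [9,10])
Positions where it holds: {0, 5, 6} → 3.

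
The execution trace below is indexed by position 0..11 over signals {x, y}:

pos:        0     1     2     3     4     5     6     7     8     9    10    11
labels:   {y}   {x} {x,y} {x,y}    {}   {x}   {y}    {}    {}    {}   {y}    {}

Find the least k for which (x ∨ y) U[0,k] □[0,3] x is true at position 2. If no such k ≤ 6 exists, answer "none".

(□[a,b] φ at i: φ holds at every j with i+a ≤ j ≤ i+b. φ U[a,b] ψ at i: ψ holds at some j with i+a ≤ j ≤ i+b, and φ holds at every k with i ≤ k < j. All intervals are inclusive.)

Need earliest j ≥ 2 with □[0,3] x, and (x ∨ y) at every k in [2,j-1].
  j=2: rhs fails.
  j=3: rhs fails.
  j=4: rhs fails.
  j=5: rhs fails.
  j=6: rhs fails.
  j=7: rhs fails.
  j=8: rhs fails.
No witness within the range → none.

none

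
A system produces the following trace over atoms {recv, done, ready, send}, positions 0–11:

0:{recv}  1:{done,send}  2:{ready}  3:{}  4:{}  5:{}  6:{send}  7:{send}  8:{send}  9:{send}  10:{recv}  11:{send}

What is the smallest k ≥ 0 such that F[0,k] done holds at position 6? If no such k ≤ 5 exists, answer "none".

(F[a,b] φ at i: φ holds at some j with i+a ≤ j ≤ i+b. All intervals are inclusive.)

none

Scan j = 6,7,… for done:
  j=6: fails
  j=7: fails
  j=8: fails
  j=9: fails
  j=10: fails
  j=11: fails
No j in [6,11] satisfies it → none.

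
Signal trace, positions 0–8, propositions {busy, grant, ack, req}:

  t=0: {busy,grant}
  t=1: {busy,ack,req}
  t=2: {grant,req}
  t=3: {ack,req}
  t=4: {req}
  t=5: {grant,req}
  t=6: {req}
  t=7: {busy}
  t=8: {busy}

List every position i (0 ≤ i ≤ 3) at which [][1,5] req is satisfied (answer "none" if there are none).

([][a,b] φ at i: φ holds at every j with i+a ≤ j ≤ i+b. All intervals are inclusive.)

0, 1

Evaluate at each i in [0,3]:
  i=0: ✓ (all of [1,5])
  i=1: ✓ (all of [2,6])
  i=2: ✗ (fails at j=7)
  i=3: ✗ (fails at j=7)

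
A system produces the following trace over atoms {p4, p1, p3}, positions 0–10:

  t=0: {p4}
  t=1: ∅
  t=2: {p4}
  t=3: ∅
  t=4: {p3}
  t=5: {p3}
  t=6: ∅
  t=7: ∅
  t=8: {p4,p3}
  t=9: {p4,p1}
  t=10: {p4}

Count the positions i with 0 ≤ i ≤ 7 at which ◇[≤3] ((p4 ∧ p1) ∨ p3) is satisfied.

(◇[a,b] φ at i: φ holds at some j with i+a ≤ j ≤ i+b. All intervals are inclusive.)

Evaluate at each i in [0,7]:
  i=0: ✗ (none in [0,3])
  i=1: ✓ (witness j=4)
  i=2: ✓ (witness j=4)
  i=3: ✓ (witness j=4)
  i=4: ✓ (witness j=4)
  i=5: ✓ (witness j=5)
  i=6: ✓ (witness j=8)
  i=7: ✓ (witness j=8)
Positions where it holds: {1, 2, 3, 4, 5, 6, 7} → 7.

7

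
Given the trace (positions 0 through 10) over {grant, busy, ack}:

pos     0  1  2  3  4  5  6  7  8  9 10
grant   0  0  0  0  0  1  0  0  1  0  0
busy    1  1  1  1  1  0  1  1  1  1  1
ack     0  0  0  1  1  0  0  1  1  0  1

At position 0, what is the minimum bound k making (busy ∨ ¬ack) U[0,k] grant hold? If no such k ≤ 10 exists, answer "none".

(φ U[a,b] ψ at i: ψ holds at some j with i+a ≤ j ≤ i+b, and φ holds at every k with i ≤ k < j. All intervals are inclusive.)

5

Need earliest j ≥ 0 with grant, and (busy ∨ ¬ack) at every k in [0,j-1].
  j=0: rhs fails.
  j=1: rhs fails.
  j=2: rhs fails.
  j=3: rhs fails.
  j=4: rhs fails.
  j=5: rhs holds; lhs holds on [0,4]. k = 5.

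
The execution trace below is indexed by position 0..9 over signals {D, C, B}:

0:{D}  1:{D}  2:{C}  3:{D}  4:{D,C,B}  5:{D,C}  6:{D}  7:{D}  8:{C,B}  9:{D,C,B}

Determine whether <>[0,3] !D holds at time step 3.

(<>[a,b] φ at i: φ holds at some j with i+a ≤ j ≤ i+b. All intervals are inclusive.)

False

Check !D at each j in [3,6]:
  j=3: false
  j=4: false
  j=5: false
  j=6: false
No position in the window satisfies it → formula fails.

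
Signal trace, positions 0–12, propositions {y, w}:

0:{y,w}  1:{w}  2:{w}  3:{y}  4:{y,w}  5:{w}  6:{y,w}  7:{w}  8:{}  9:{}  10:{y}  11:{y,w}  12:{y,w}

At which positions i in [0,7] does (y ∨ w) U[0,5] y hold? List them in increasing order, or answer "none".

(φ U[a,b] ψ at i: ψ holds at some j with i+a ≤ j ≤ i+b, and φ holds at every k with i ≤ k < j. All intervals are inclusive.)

0, 1, 2, 3, 4, 5, 6

Evaluate at each i in [0,7]:
  i=0: ✓ (rhs at j=0)
  i=1: ✓ (rhs at j=3; lhs holds on [1,2])
  i=2: ✓ (rhs at j=3; lhs holds on [2,2])
  i=3: ✓ (rhs at j=3)
  i=4: ✓ (rhs at j=4)
  i=5: ✓ (rhs at j=6; lhs holds on [5,5])
  i=6: ✓ (rhs at j=6)
  i=7: ✗ (lhs fails at k=8 before rhs at j=10)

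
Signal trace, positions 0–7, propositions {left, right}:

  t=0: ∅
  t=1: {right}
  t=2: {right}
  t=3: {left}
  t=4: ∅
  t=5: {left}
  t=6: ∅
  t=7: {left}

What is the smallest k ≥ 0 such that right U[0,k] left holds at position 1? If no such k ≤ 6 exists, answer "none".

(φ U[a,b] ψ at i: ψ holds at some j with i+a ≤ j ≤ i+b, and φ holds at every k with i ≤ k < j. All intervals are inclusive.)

2

Need earliest j ≥ 1 with left, and right at every k in [1,j-1].
  j=1: rhs fails.
  j=2: rhs fails.
  j=3: rhs holds; lhs holds on [1,2]. k = 2.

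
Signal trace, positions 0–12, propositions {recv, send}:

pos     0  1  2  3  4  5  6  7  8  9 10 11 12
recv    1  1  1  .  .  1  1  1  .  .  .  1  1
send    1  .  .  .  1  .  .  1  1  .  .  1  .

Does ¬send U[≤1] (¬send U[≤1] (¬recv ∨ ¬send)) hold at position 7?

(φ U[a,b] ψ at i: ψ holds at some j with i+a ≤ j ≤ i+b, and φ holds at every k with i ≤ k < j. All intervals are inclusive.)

Need some j in [7,8] with (¬send U[≤1] (¬recv ∨ ¬send)), and ¬send at every k in [7,j-1].
  j=7: (¬send U[≤1] (¬recv ∨ ¬send)) — fails.
  j=8: (¬send U[≤1] (¬recv ∨ ¬send)) holds, but ¬send fails at k=7 → not this j.
No j in the window works → until fails.

False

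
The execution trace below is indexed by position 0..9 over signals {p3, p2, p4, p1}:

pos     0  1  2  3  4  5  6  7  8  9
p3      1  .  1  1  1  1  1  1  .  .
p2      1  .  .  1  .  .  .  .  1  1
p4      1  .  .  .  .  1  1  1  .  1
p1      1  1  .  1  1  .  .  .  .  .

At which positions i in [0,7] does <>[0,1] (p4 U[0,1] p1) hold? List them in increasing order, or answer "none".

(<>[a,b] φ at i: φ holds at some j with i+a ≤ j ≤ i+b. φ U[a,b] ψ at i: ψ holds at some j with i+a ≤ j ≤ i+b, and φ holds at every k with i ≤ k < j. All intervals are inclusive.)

0, 1, 2, 3, 4

Evaluate at each i in [0,7]:
  i=0: ✓ (witness j=0)
  i=1: ✓ (witness j=1)
  i=2: ✓ (witness j=3)
  i=3: ✓ (witness j=3)
  i=4: ✓ (witness j=4)
  i=5: ✗ (none in [5,6])
  i=6: ✗ (none in [6,7])
  i=7: ✗ (none in [7,8])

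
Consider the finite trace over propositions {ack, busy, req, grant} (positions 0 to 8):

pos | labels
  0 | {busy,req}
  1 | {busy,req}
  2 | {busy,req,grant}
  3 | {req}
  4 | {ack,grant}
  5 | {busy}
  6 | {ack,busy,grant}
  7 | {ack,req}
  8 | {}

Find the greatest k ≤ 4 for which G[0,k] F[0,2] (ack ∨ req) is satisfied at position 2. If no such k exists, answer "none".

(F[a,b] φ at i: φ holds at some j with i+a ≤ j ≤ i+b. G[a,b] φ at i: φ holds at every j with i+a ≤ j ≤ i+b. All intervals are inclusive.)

F[0,2] (ack ∨ req) must hold from j=2 onward; find where it first fails.
  j=2: holds
  j=3: holds
  j=4: holds
  j=5: holds
  j=6: holds
Holds through j=6; largest k = 4.

4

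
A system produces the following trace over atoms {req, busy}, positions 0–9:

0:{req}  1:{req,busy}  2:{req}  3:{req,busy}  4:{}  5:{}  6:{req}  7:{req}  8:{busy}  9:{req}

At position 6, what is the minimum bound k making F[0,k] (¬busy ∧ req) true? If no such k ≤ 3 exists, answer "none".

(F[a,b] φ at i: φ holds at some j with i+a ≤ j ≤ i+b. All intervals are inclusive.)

0

Scan j = 6,7,… for (¬busy ∧ req):
  j=6: holds
First hit at j=6, so smallest k = 6-6 = 0.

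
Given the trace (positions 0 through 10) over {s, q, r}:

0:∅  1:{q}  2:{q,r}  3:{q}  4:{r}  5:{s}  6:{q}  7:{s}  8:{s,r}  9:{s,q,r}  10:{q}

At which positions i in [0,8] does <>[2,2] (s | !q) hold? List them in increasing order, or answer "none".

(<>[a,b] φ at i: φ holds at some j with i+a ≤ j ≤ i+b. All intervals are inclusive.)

Evaluate at each i in [0,8]:
  i=0: ✗ (none in [2,2])
  i=1: ✗ (none in [3,3])
  i=2: ✓ (witness j=4)
  i=3: ✓ (witness j=5)
  i=4: ✗ (none in [6,6])
  i=5: ✓ (witness j=7)
  i=6: ✓ (witness j=8)
  i=7: ✓ (witness j=9)
  i=8: ✗ (none in [10,10])

2, 3, 5, 6, 7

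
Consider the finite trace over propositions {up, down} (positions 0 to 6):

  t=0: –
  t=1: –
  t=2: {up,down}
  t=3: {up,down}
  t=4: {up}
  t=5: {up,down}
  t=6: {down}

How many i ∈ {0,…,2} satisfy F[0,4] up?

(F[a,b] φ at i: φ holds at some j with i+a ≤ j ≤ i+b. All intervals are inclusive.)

3

Evaluate at each i in [0,2]:
  i=0: ✓ (witness j=2)
  i=1: ✓ (witness j=2)
  i=2: ✓ (witness j=2)
Positions where it holds: {0, 1, 2} → 3.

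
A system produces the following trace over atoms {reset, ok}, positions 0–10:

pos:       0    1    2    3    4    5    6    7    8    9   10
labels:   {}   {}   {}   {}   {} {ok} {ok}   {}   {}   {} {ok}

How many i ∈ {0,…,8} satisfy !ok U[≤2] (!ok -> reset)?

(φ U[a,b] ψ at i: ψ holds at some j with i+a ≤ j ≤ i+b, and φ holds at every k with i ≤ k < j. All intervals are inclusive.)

Evaluate at each i in [0,8]:
  i=0: ✗ (no rhs in [0,2])
  i=1: ✗ (no rhs in [1,3])
  i=2: ✗ (no rhs in [2,4])
  i=3: ✓ (rhs at j=5; lhs holds on [3,4])
  i=4: ✓ (rhs at j=5; lhs holds on [4,4])
  i=5: ✓ (rhs at j=5)
  i=6: ✓ (rhs at j=6)
  i=7: ✗ (no rhs in [7,9])
  i=8: ✓ (rhs at j=10; lhs holds on [8,9])
Positions where it holds: {3, 4, 5, 6, 8} → 5.

5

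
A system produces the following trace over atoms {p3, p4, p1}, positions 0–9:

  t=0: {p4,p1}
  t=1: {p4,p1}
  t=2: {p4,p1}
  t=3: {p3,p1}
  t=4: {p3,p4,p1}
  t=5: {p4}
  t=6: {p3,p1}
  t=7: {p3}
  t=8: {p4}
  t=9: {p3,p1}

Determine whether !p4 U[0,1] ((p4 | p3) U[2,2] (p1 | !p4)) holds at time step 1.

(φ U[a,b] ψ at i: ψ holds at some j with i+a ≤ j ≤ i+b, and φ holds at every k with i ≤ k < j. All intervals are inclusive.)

Need some j in [1,2] with ((p4 | p3) U[2,2] (p1 | !p4)), and !p4 at every k in [1,j-1].
  j=1: ((p4 | p3) U[2,2] (p1 | !p4)) holds; no prefix to check → satisfied.

Yes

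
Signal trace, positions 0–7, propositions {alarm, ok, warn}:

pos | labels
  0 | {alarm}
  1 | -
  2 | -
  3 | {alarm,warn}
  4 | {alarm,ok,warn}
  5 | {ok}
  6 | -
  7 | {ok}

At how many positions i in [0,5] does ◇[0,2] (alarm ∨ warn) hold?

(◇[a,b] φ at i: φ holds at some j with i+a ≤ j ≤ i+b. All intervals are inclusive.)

Evaluate at each i in [0,5]:
  i=0: ✓ (witness j=0)
  i=1: ✓ (witness j=3)
  i=2: ✓ (witness j=3)
  i=3: ✓ (witness j=3)
  i=4: ✓ (witness j=4)
  i=5: ✗ (none in [5,7])
Positions where it holds: {0, 1, 2, 3, 4} → 5.

5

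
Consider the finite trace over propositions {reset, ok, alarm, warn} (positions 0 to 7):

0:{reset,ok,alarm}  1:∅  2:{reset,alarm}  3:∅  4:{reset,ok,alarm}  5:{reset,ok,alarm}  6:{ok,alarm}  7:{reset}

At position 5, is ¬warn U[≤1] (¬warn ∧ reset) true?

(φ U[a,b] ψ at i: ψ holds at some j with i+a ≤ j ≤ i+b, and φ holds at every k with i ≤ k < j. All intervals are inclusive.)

Need some j in [5,6] with (¬warn ∧ reset), and ¬warn at every k in [5,j-1].
  j=5: (¬warn ∧ reset) holds; no prefix to check → satisfied.

Yes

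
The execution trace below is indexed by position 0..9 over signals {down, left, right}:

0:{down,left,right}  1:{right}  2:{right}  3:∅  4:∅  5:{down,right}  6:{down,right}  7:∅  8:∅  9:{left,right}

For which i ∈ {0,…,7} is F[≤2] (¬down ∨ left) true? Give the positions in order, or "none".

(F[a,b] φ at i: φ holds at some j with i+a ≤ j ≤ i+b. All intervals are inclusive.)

Evaluate at each i in [0,7]:
  i=0: ✓ (witness j=0)
  i=1: ✓ (witness j=1)
  i=2: ✓ (witness j=2)
  i=3: ✓ (witness j=3)
  i=4: ✓ (witness j=4)
  i=5: ✓ (witness j=7)
  i=6: ✓ (witness j=7)
  i=7: ✓ (witness j=7)

0, 1, 2, 3, 4, 5, 6, 7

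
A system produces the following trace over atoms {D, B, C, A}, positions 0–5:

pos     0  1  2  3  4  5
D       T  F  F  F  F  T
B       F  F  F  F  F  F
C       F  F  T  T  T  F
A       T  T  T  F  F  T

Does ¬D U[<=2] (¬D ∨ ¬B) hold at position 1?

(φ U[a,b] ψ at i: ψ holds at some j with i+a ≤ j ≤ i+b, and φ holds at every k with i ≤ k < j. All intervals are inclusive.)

Yes

Need some j in [1,3] with (¬D ∨ ¬B), and ¬D at every k in [1,j-1].
  j=1: (¬D ∨ ¬B) holds; no prefix to check → satisfied.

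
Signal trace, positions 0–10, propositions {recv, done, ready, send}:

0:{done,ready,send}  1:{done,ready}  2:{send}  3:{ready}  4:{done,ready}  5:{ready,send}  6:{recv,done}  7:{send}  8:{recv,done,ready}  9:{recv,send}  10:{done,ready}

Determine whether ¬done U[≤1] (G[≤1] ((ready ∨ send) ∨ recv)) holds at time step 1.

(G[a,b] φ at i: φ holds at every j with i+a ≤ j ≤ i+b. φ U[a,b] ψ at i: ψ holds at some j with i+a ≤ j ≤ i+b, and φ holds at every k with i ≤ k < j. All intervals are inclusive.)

Need some j in [1,2] with G[≤1] ((ready ∨ send) ∨ recv), and ¬done at every k in [1,j-1].
  j=1: G[≤1] ((ready ∨ send) ∨ recv) holds; no prefix to check → satisfied.

Yes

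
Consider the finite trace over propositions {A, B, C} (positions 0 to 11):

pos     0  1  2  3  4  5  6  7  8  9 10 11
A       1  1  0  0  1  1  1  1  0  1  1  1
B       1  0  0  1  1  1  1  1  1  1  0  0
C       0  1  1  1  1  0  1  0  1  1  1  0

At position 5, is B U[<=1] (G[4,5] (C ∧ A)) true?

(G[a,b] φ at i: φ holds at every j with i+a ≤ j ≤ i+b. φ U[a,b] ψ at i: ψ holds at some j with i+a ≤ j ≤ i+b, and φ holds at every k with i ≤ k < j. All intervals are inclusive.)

True

Need some j in [5,6] with G[4,5] (C ∧ A), and B at every k in [5,j-1].
  j=5: G[4,5] (C ∧ A) holds; no prefix to check → satisfied.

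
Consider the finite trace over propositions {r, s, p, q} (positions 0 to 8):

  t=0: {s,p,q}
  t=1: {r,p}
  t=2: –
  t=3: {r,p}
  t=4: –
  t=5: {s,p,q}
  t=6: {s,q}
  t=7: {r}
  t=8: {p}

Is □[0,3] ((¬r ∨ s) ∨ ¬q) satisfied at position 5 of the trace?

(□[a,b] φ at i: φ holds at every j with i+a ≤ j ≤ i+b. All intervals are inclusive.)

Check ((¬r ∨ s) ∨ ¬q) at every j in [5,8]:
  j=5: true
  j=6: true
  j=7: true
  j=8: true
All positions satisfy it → formula holds.

Yes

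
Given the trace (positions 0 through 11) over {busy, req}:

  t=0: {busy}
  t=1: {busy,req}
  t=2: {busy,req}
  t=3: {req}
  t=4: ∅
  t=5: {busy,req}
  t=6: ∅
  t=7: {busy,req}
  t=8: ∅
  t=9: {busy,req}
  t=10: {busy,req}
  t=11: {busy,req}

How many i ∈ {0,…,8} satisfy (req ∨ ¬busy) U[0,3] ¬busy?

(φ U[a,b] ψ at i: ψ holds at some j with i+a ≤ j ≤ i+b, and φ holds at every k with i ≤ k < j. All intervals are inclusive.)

8

Evaluate at each i in [0,8]:
  i=0: ✗ (lhs fails at k=0 before rhs at j=3)
  i=1: ✓ (rhs at j=3; lhs holds on [1,2])
  i=2: ✓ (rhs at j=3; lhs holds on [2,2])
  i=3: ✓ (rhs at j=3)
  i=4: ✓ (rhs at j=4)
  i=5: ✓ (rhs at j=6; lhs holds on [5,5])
  i=6: ✓ (rhs at j=6)
  i=7: ✓ (rhs at j=8; lhs holds on [7,7])
  i=8: ✓ (rhs at j=8)
Positions where it holds: {1, 2, 3, 4, 5, 6, 7, 8} → 8.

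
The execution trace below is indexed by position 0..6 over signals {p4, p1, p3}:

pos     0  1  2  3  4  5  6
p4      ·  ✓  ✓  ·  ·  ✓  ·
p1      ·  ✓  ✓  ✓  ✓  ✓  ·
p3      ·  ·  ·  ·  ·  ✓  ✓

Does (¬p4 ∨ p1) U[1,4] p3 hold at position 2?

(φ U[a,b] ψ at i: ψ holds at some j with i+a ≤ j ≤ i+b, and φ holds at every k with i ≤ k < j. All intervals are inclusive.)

Need some j in [3,6] with p3, and (¬p4 ∨ p1) at every k in [2,j-1].
  j=3: p3 false.
  j=4: p3 false.
  j=5: p3 holds; (¬p4 ∨ p1) holds at every k in [2,4] → satisfied.

Yes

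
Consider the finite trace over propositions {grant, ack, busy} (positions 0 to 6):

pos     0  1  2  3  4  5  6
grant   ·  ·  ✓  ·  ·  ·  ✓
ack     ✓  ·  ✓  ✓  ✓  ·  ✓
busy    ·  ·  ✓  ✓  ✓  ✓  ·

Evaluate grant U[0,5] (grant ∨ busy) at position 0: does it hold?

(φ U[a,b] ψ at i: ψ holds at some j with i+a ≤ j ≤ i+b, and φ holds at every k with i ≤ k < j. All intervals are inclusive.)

No

Need some j in [0,5] with (grant ∨ busy), and grant at every k in [0,j-1].
  j=0: (grant ∨ busy) false.
  j=1: (grant ∨ busy) false.
  j=2: (grant ∨ busy) holds, but grant fails at k=0 → not this j.
  j=3: (grant ∨ busy) holds, but grant fails at k=0 → not this j.
  j=4: (grant ∨ busy) holds, but grant fails at k=0 → not this j.
  j=5: (grant ∨ busy) holds, but grant fails at k=0 → not this j.
No j in the window works → until fails.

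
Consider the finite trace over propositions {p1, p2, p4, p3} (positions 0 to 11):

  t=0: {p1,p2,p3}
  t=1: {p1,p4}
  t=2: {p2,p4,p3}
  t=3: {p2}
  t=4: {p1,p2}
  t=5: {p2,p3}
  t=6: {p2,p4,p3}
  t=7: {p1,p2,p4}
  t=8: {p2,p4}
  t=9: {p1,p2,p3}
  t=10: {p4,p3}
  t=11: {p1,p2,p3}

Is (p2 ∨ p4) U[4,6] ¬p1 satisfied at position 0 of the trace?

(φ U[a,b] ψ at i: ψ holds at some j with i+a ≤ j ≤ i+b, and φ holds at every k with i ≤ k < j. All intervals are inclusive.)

Need some j in [4,6] with ¬p1, and (p2 ∨ p4) at every k in [0,j-1].
  j=4: ¬p1 false.
  j=5: ¬p1 holds; (p2 ∨ p4) holds at every k in [0,4] → satisfied.

Yes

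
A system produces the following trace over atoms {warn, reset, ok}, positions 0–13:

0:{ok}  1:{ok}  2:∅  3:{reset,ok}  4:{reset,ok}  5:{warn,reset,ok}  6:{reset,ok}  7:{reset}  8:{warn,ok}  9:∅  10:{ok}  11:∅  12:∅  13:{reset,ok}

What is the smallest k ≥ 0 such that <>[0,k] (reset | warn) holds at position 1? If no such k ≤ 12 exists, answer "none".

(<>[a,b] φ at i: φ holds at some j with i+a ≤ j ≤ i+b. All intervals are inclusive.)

2

Scan j = 1,2,… for (reset | warn):
  j=1: fails
  j=2: fails
  j=3: holds
First hit at j=3, so smallest k = 3-1 = 2.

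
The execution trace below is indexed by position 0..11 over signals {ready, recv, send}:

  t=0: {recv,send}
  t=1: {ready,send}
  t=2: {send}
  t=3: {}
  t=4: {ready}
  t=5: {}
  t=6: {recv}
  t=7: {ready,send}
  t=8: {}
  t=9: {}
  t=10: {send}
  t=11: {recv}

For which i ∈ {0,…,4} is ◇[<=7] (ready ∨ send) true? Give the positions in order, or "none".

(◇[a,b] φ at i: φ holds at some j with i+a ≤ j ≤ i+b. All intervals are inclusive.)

0, 1, 2, 3, 4

Evaluate at each i in [0,4]:
  i=0: ✓ (witness j=0)
  i=1: ✓ (witness j=1)
  i=2: ✓ (witness j=2)
  i=3: ✓ (witness j=4)
  i=4: ✓ (witness j=4)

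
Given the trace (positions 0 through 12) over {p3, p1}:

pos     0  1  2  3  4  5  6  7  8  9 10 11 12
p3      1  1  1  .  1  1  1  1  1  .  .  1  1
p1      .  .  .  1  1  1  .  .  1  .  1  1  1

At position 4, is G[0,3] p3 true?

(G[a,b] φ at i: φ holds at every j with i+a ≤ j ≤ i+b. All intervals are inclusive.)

True

Check p3 at every j in [4,7]:
  j=4: true
  j=5: true
  j=6: true
  j=7: true
All positions satisfy it → formula holds.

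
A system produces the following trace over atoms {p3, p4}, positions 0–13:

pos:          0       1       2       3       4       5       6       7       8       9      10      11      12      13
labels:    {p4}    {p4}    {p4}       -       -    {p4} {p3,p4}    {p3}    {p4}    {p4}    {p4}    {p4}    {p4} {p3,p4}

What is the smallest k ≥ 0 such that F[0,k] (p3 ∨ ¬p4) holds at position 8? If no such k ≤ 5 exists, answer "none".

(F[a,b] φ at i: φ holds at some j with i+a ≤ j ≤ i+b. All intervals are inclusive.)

5

Scan j = 8,9,… for (p3 ∨ ¬p4):
  j=8: fails
  j=9: fails
  j=10: fails
  j=11: fails
  j=12: fails
  j=13: holds
First hit at j=13, so smallest k = 13-8 = 5.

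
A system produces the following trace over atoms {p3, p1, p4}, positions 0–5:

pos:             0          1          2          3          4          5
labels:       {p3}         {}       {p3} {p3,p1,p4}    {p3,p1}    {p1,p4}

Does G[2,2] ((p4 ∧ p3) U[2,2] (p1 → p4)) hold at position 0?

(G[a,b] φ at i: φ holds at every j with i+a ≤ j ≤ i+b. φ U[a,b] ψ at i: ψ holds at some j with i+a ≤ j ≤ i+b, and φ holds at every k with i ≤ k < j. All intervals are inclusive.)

Check ((p4 ∧ p3) U[2,2] (p1 → p4)) at every j in [2,2]:
  j=2: fails
Fails at j=2 → formula fails.

False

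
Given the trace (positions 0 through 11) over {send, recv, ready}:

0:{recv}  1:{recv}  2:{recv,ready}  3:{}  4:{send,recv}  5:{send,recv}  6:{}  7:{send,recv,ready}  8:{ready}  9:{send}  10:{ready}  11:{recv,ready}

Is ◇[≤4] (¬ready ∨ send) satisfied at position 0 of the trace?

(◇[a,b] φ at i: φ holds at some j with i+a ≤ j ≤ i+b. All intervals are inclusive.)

Check (¬ready ∨ send) at each j in [0,4]:
  j=0: true
  j=1: true
  j=2: false
  j=3: true
  j=4: true
Found at j=0 → formula holds.

Yes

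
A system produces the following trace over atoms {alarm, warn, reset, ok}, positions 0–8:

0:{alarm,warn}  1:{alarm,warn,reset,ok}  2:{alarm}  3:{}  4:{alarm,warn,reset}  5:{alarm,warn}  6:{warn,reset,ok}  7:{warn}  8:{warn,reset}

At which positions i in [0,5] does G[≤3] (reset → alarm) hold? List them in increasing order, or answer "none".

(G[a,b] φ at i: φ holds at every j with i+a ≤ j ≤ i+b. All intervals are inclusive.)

Evaluate at each i in [0,5]:
  i=0: ✓ (all of [0,3])
  i=1: ✓ (all of [1,4])
  i=2: ✓ (all of [2,5])
  i=3: ✗ (fails at j=6)
  i=4: ✗ (fails at j=6)
  i=5: ✗ (fails at j=6)

0, 1, 2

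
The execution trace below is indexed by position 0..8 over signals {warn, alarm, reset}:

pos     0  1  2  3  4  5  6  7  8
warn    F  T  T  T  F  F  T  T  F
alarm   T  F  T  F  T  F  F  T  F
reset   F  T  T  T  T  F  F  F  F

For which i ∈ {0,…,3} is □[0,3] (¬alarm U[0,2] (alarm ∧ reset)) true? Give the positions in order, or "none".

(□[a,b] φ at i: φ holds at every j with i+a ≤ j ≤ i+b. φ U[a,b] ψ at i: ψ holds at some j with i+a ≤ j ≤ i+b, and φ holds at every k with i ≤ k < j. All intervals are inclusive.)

Evaluate at each i in [0,3]:
  i=0: ✗ (fails at j=0)
  i=1: ✓ (all of [1,4])
  i=2: ✗ (fails at j=5)
  i=3: ✗ (fails at j=5)

1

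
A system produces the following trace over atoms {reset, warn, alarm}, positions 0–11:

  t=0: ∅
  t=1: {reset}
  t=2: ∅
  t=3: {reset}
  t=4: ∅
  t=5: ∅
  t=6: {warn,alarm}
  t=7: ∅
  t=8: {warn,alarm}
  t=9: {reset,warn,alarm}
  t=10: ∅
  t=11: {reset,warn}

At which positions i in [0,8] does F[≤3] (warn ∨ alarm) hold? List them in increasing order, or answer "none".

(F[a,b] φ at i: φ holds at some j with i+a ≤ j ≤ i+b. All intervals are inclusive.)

3, 4, 5, 6, 7, 8

Evaluate at each i in [0,8]:
  i=0: ✗ (none in [0,3])
  i=1: ✗ (none in [1,4])
  i=2: ✗ (none in [2,5])
  i=3: ✓ (witness j=6)
  i=4: ✓ (witness j=6)
  i=5: ✓ (witness j=6)
  i=6: ✓ (witness j=6)
  i=7: ✓ (witness j=8)
  i=8: ✓ (witness j=8)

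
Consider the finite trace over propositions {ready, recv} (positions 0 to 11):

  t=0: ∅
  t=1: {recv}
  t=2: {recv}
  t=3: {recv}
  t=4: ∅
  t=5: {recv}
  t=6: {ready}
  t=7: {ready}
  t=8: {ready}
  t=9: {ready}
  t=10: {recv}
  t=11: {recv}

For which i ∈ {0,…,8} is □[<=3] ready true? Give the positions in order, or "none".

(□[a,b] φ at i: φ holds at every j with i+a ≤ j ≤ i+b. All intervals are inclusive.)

Evaluate at each i in [0,8]:
  i=0: ✗ (fails at j=0)
  i=1: ✗ (fails at j=1)
  i=2: ✗ (fails at j=2)
  i=3: ✗ (fails at j=3)
  i=4: ✗ (fails at j=4)
  i=5: ✗ (fails at j=5)
  i=6: ✓ (all of [6,9])
  i=7: ✗ (fails at j=10)
  i=8: ✗ (fails at j=10)

6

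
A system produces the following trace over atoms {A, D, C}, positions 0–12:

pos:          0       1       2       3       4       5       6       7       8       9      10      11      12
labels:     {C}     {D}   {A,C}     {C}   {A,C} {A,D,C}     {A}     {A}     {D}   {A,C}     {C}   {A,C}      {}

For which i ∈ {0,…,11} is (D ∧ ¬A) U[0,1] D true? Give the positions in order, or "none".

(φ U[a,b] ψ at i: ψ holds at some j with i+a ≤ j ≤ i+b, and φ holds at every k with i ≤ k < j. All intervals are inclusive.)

1, 5, 8

Evaluate at each i in [0,11]:
  i=0: ✗ (lhs fails at k=0 before rhs at j=1)
  i=1: ✓ (rhs at j=1)
  i=2: ✗ (no rhs in [2,3])
  i=3: ✗ (no rhs in [3,4])
  i=4: ✗ (lhs fails at k=4 before rhs at j=5)
  i=5: ✓ (rhs at j=5)
  i=6: ✗ (no rhs in [6,7])
  i=7: ✗ (lhs fails at k=7 before rhs at j=8)
  i=8: ✓ (rhs at j=8)
  i=9: ✗ (no rhs in [9,10])
  i=10: ✗ (no rhs in [10,11])
  i=11: ✗ (no rhs in [11,12])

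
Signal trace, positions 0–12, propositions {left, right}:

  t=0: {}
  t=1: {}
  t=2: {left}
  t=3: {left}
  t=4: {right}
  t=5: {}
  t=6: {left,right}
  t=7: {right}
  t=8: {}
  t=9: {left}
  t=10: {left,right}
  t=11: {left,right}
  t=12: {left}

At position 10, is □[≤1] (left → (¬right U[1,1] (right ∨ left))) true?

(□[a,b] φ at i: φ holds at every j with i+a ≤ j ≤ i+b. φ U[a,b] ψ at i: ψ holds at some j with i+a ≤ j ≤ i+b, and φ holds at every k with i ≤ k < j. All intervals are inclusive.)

Check (left → (¬right U[1,1] (right ∨ left))) at every j in [10,11]:
  j=10: antecedent true; consequent fails → ✗
  j=11: antecedent true; consequent fails → ✗
Fails at j=10 → formula fails.

False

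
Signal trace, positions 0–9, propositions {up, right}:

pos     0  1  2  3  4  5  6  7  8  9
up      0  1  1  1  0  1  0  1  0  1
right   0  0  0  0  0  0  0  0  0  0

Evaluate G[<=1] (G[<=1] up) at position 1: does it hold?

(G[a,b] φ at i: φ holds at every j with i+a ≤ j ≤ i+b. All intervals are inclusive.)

Holds

Check G[<=1] up at every j in [1,2]:
  j=1: holds on [1,2]
  j=2: holds on [2,3]
All positions satisfy it → formula holds.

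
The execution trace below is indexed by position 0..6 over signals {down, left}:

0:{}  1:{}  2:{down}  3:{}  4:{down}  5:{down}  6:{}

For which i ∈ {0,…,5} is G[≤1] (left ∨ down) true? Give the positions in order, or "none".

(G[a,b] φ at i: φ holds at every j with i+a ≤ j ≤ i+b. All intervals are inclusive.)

4

Evaluate at each i in [0,5]:
  i=0: ✗ (fails at j=0)
  i=1: ✗ (fails at j=1)
  i=2: ✗ (fails at j=3)
  i=3: ✗ (fails at j=3)
  i=4: ✓ (all of [4,5])
  i=5: ✗ (fails at j=6)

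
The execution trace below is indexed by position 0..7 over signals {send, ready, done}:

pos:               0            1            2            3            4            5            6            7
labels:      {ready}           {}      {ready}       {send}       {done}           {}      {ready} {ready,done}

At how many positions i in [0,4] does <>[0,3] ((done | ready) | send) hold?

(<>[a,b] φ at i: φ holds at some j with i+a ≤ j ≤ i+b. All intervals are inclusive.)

5

Evaluate at each i in [0,4]:
  i=0: ✓ (witness j=0)
  i=1: ✓ (witness j=2)
  i=2: ✓ (witness j=2)
  i=3: ✓ (witness j=3)
  i=4: ✓ (witness j=4)
Positions where it holds: {0, 1, 2, 3, 4} → 5.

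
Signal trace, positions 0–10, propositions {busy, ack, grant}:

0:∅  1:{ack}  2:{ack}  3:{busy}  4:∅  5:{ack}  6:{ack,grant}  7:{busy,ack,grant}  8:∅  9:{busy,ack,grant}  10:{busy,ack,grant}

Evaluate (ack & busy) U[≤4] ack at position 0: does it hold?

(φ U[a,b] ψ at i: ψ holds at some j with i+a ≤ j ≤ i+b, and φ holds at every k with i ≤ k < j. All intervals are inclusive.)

Need some j in [0,4] with ack, and (ack & busy) at every k in [0,j-1].
  j=0: ack false.
  j=1: ack holds, but (ack & busy) fails at k=0 → not this j.
  j=2: ack holds, but (ack & busy) fails at k=0 → not this j.
  j=3: ack false.
  j=4: ack false.
No j in the window works → until fails.

No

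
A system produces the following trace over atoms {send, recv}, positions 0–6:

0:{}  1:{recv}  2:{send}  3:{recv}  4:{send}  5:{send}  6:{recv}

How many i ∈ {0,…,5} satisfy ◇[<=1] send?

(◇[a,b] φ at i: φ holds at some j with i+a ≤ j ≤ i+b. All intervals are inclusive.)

5

Evaluate at each i in [0,5]:
  i=0: ✗ (none in [0,1])
  i=1: ✓ (witness j=2)
  i=2: ✓ (witness j=2)
  i=3: ✓ (witness j=4)
  i=4: ✓ (witness j=4)
  i=5: ✓ (witness j=5)
Positions where it holds: {1, 2, 3, 4, 5} → 5.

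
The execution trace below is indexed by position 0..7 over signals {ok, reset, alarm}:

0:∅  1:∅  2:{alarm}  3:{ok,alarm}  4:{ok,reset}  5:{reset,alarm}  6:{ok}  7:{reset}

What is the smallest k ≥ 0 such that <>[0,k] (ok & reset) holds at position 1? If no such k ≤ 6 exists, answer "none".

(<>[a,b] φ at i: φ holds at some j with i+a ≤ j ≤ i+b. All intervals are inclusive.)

Scan j = 1,2,… for (ok & reset):
  j=1: fails
  j=2: fails
  j=3: fails
  j=4: holds
First hit at j=4, so smallest k = 4-1 = 3.

3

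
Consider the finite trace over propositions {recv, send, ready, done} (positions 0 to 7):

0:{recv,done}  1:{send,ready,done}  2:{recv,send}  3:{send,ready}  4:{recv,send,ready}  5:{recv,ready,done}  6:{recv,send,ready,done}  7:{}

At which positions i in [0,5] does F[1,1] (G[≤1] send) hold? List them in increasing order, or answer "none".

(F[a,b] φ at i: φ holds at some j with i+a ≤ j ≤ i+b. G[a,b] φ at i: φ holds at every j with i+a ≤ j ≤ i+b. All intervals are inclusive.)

0, 1, 2

Evaluate at each i in [0,5]:
  i=0: ✓ (witness j=1)
  i=1: ✓ (witness j=2)
  i=2: ✓ (witness j=3)
  i=3: ✗ (none in [4,4])
  i=4: ✗ (none in [5,5])
  i=5: ✗ (none in [6,6])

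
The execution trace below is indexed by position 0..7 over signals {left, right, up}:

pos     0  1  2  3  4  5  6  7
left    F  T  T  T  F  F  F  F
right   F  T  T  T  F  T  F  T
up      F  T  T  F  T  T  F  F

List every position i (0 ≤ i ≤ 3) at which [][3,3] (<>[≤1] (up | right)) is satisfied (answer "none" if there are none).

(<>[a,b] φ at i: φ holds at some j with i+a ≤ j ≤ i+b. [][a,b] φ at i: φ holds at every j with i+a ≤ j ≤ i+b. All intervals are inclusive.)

Evaluate at each i in [0,3]:
  i=0: ✓ (all of [3,3])
  i=1: ✓ (all of [4,4])
  i=2: ✓ (all of [5,5])
  i=3: ✓ (all of [6,6])

0, 1, 2, 3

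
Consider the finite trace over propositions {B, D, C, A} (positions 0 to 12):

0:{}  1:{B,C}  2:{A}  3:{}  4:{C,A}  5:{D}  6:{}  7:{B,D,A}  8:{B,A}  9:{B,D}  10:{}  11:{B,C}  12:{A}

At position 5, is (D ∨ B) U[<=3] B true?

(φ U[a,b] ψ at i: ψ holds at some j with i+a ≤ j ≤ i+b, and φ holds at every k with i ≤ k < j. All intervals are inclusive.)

No

Need some j in [5,8] with B, and (D ∨ B) at every k in [5,j-1].
  j=5: B false.
  j=6: B false.
  j=7: B holds, but (D ∨ B) fails at k=6 → not this j.
  j=8: B holds, but (D ∨ B) fails at k=6 → not this j.
No j in the window works → until fails.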